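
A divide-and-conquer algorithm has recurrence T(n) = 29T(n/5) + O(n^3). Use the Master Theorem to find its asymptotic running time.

Master Theorem for T(n) = 29T(n/5) + O(n^3):

a = 29, b = 5, c = 3
log_b(a) = log_5(29) = 2.0922

Case 3: c = 3 > log_5(29) = 2.0922
T(n) = O(n^3) = O(n^3)

For T(n) = 29T(n/5) + O(n^3): log_5(29) = 2.0922. This is Case 3 of the Master Theorem (c > log_b(a), work dominated by root), giving O(n^3).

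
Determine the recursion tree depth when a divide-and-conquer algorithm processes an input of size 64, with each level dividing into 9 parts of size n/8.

For divide and conquer with division factor 8:

Problem sizes at each level:
Level 0: 64
Level 1: 8
Level 2: 1

The root is level 0 and the size-1 base case is level 2 (the tree spans levels 0 through 2, i.e. 3 levels counting the root), so the depth is the number of divisions: log_8(64) = 2

The recursion tree depth is log_8(64) = 2. At each level, the problem size is divided by 8, so it takes 2 divisions to reduce to a base case of size 1. The algorithm makes 9 recursive calls at each level.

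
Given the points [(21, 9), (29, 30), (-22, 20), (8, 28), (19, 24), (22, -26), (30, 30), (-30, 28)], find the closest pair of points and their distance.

Computing all pairwise distances among 8 points:

d((21, 9), (29, 30)) = 22.4722
d((21, 9), (-22, 20)) = 44.3847
d((21, 9), (8, 28)) = 23.0217
d((21, 9), (19, 24)) = 15.1327
d((21, 9), (22, -26)) = 35.0143
d((21, 9), (30, 30)) = 22.8473
d((21, 9), (-30, 28)) = 54.4243
d((29, 30), (-22, 20)) = 51.9711
d((29, 30), (8, 28)) = 21.095
d((29, 30), (19, 24)) = 11.6619
d((29, 30), (22, -26)) = 56.4358
d((29, 30), (30, 30)) = 1.0 <-- minimum
d((29, 30), (-30, 28)) = 59.0339
d((-22, 20), (8, 28)) = 31.0483
d((-22, 20), (19, 24)) = 41.1947
d((-22, 20), (22, -26)) = 63.6553
d((-22, 20), (30, 30)) = 52.9528
d((-22, 20), (-30, 28)) = 11.3137
d((8, 28), (19, 24)) = 11.7047
d((8, 28), (22, -26)) = 55.7853
d((8, 28), (30, 30)) = 22.0907
d((8, 28), (-30, 28)) = 38.0
d((19, 24), (22, -26)) = 50.0899
d((19, 24), (30, 30)) = 12.53
d((19, 24), (-30, 28)) = 49.163
d((22, -26), (30, 30)) = 56.5685
d((22, -26), (-30, 28)) = 74.9667
d((30, 30), (-30, 28)) = 60.0333

Closest pair: (29, 30) and (30, 30) with distance 1.0

The closest pair is (29, 30) and (30, 30) with Euclidean distance 1.0. For 8 points, brute-force pairwise comparison is shown above. For large n, the divide-and-conquer algorithm (sort by x, recurse on halves, check the dividing strip) achieves O(n log n).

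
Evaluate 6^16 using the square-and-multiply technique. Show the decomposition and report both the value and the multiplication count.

Computing 6^16 by squaring (build up from 6^1; each line after the first costs one multiplication):

6^1 = 6
6^2 = (6^1)^2 = 6^2 = 36
6^4 = (6^2)^2 = 36^2 = 1296
6^8 = (6^4)^2 = 1296^2 = 1679616
6^16 = (6^8)^2 = 1679616^2 = 2821109907456

Result: 2821109907456
Multiplications needed: 4 (4 lines after 6^1)

6^16 = 2821109907456. Using exponentiation by squaring, this requires 4 multiplications. The key idea: if the exponent is even, square the half-power; if odd, multiply by the base once.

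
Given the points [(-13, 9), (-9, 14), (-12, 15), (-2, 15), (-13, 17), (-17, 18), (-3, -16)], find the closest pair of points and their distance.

Computing all pairwise distances among 7 points:

d((-13, 9), (-9, 14)) = 6.4031
d((-13, 9), (-12, 15)) = 6.0828
d((-13, 9), (-2, 15)) = 12.53
d((-13, 9), (-13, 17)) = 8.0
d((-13, 9), (-17, 18)) = 9.8489
d((-13, 9), (-3, -16)) = 26.9258
d((-9, 14), (-12, 15)) = 3.1623
d((-9, 14), (-2, 15)) = 7.0711
d((-9, 14), (-13, 17)) = 5.0
d((-9, 14), (-17, 18)) = 8.9443
d((-9, 14), (-3, -16)) = 30.5941
d((-12, 15), (-2, 15)) = 10.0
d((-12, 15), (-13, 17)) = 2.2361 <-- minimum
d((-12, 15), (-17, 18)) = 5.831
d((-12, 15), (-3, -16)) = 32.28
d((-2, 15), (-13, 17)) = 11.1803
d((-2, 15), (-17, 18)) = 15.2971
d((-2, 15), (-3, -16)) = 31.0161
d((-13, 17), (-17, 18)) = 4.1231
d((-13, 17), (-3, -16)) = 34.4819
d((-17, 18), (-3, -16)) = 36.7696

Closest pair: (-12, 15) and (-13, 17) with distance 2.2361

The closest pair is (-12, 15) and (-13, 17) with Euclidean distance 2.2361. For 7 points, brute-force pairwise comparison is shown above. For large n, the divide-and-conquer algorithm (sort by x, recurse on halves, check the dividing strip) achieves O(n log n).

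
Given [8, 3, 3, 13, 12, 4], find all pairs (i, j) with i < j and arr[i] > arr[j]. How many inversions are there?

Finding inversions in [8, 3, 3, 13, 12, 4]:

(0, 1): arr[0]=8 > arr[1]=3
(0, 2): arr[0]=8 > arr[2]=3
(0, 5): arr[0]=8 > arr[5]=4
(3, 4): arr[3]=13 > arr[4]=12
(3, 5): arr[3]=13 > arr[5]=4
(4, 5): arr[4]=12 > arr[5]=4

Total inversions: 6

The array has 6 inversion(s): (0,1), (0,2), (0,5), (3,4), (3,5), (4,5). Each pair (i,j) satisfies i < j and arr[i] > arr[j].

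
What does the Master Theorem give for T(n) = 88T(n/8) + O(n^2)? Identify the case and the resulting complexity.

Master Theorem for T(n) = 88T(n/8) + O(n^2):

a = 88, b = 8, c = 2
log_b(a) = log_8(88) = 2.1531

Case 1: c = 2 < log_8(88) = 2.1531
T(n) = O(n^(log_8 88))

For T(n) = 88T(n/8) + O(n^2): log_8(88) = 2.1531. This is Case 1 of the Master Theorem (c < log_b(a), work dominated by leaves), giving O(n^(log_8 88)).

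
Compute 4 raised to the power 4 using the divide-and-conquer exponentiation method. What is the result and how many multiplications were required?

Computing 4^4 by squaring (build up from 4^1; each line after the first costs one multiplication):

4^1 = 4
4^2 = (4^1)^2 = 4^2 = 16
4^4 = (4^2)^2 = 16^2 = 256

Result: 256
Multiplications needed: 2 (2 lines after 4^1)

4^4 = 256. Using exponentiation by squaring, this requires 2 multiplications. The key idea: if the exponent is even, square the half-power; if odd, multiply by the base once.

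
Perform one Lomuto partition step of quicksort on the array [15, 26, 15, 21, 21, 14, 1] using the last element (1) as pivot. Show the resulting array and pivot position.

Lomuto partition with pivot = 1:

Initial array: [15, 26, 15, 21, 21, 14, 1]

arr[0]=15 > 1: no swap
arr[1]=26 > 1: no swap
arr[2]=15 > 1: no swap
arr[3]=21 > 1: no swap
arr[4]=21 > 1: no swap
arr[5]=14 > 1: no swap

Place pivot at position 0: [1, 26, 15, 21, 21, 14, 15]
Pivot position: 0

After partitioning with pivot 1, the array becomes [1, 26, 15, 21, 21, 14, 15]. The pivot is placed at index 0. All elements to the left of the pivot are <= 1, and all elements to the right are > 1.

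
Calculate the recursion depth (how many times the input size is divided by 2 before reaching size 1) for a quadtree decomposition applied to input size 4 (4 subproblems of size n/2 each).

For divide and conquer with division factor 2:

Problem sizes at each level:
Level 0: 4
Level 1: 2
Level 2: 1

The root is level 0 and the size-1 base case is level 2 (the tree spans levels 0 through 2, i.e. 3 levels counting the root), so the depth is the number of divisions: log_2(4) = 2

The recursion tree depth is log_2(4) = 2. At each level, the problem size is divided by 2, so it takes 2 divisions to reduce to a base case of size 1. The algorithm makes 4 recursive calls at each level.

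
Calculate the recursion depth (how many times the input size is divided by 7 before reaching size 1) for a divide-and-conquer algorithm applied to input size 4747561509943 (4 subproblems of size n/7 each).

For divide and conquer with division factor 7:

Problem sizes at each level:
Level 0: 4747561509943
Level 1: 678223072849
Level 2: 96889010407
Level 3: 13841287201
Level 4: 1977326743
Level 5: 282475249
Level 6: 40353607
Level 7: 5764801
Level 8: 823543
Level 9: 117649
Level 10: 16807
Level 11: 2401
Level 12: 343
Level 13: 49
Level 14: 7
Level 15: 1

The root is level 0 and the size-1 base case is level 15 (the tree spans levels 0 through 15, i.e. 16 levels counting the root), so the depth is the number of divisions: log_7(4747561509943) = 15

The recursion tree depth is log_7(4747561509943) = 15. At each level, the problem size is divided by 7, so it takes 15 divisions to reduce to a base case of size 1. The algorithm makes 4 recursive calls at each level.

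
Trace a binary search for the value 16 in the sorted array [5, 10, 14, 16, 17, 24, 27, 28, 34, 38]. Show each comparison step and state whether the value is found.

Binary search for 16 in [5, 10, 14, 16, 17, 24, 27, 28, 34, 38]:

lo=0, hi=9, mid=4, arr[mid]=17 -> 17 > 16, search left half
lo=0, hi=3, mid=1, arr[mid]=10 -> 10 < 16, search right half
lo=2, hi=3, mid=2, arr[mid]=14 -> 14 < 16, search right half
lo=3, hi=3, mid=3, arr[mid]=16 -> Found target at index 3!

Binary search finds 16 at index 3 after 4 comparisons. The search repeatedly halves the search space by comparing with the middle element.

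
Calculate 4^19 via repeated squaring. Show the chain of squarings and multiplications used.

Computing 4^19 by squaring (build up from 4^1; each line after the first costs one multiplication):

4^1 = 4
4^2 = (4^1)^2 = 4^2 = 16
4^4 = (4^2)^2 = 16^2 = 256
4^8 = (4^4)^2 = 256^2 = 65536
4^9 = 4 * 4^8 = 4 * 65536 = 262144
4^18 = (4^9)^2 = 262144^2 = 68719476736
4^19 = 4 * 4^18 = 4 * 68719476736 = 274877906944

Result: 274877906944
Multiplications needed: 6 (6 lines after 4^1)

4^19 = 274877906944. Using exponentiation by squaring, this requires 6 multiplications. The key idea: if the exponent is even, square the half-power; if odd, multiply by the base once.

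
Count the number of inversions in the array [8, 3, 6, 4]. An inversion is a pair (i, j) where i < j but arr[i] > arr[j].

Finding inversions in [8, 3, 6, 4]:

(0, 1): arr[0]=8 > arr[1]=3
(0, 2): arr[0]=8 > arr[2]=6
(0, 3): arr[0]=8 > arr[3]=4
(2, 3): arr[2]=6 > arr[3]=4

Total inversions: 4

The array has 4 inversion(s): (0,1), (0,2), (0,3), (2,3). Each pair (i,j) satisfies i < j and arr[i] > arr[j].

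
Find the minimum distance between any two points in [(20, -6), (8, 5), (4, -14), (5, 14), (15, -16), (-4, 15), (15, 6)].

Computing all pairwise distances among 7 points:

d((20, -6), (8, 5)) = 16.2788
d((20, -6), (4, -14)) = 17.8885
d((20, -6), (5, 14)) = 25.0
d((20, -6), (15, -16)) = 11.1803
d((20, -6), (-4, 15)) = 31.8904
d((20, -6), (15, 6)) = 13.0
d((8, 5), (4, -14)) = 19.4165
d((8, 5), (5, 14)) = 9.4868
d((8, 5), (15, -16)) = 22.1359
d((8, 5), (-4, 15)) = 15.6205
d((8, 5), (15, 6)) = 7.0711 <-- minimum
d((4, -14), (5, 14)) = 28.0179
d((4, -14), (15, -16)) = 11.1803
d((4, -14), (-4, 15)) = 30.0832
d((4, -14), (15, 6)) = 22.8254
d((5, 14), (15, -16)) = 31.6228
d((5, 14), (-4, 15)) = 9.0554
d((5, 14), (15, 6)) = 12.8062
d((15, -16), (-4, 15)) = 36.3593
d((15, -16), (15, 6)) = 22.0
d((-4, 15), (15, 6)) = 21.0238

Closest pair: (8, 5) and (15, 6) with distance 7.0711

The closest pair is (8, 5) and (15, 6) with Euclidean distance 7.0711. For 7 points, brute-force pairwise comparison is shown above. For large n, the divide-and-conquer algorithm (sort by x, recurse on halves, check the dividing strip) achieves O(n log n).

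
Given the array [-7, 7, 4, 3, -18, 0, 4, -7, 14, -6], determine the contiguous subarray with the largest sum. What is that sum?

Using Kadane's algorithm on [-7, 7, 4, 3, -18, 0, 4, -7, 14, -6]:

Scanning through the array:
Position 1 (value 7): max_ending_here = 7, max_so_far = 7
Position 2 (value 4): max_ending_here = 11, max_so_far = 11
Position 3 (value 3): max_ending_here = 14, max_so_far = 14
Position 4 (value -18): max_ending_here = -4, max_so_far = 14
Position 5 (value 0): max_ending_here = 0, max_so_far = 14
Position 6 (value 4): max_ending_here = 4, max_so_far = 14
Position 7 (value -7): max_ending_here = -3, max_so_far = 14
Position 8 (value 14): max_ending_here = 14, max_so_far = 14
Position 9 (value -6): max_ending_here = 8, max_so_far = 14

Maximum subarray: [7, 4, 3]
Maximum sum: 14

The maximum subarray is [7, 4, 3] with sum 14. This subarray runs from index 1 to index 3.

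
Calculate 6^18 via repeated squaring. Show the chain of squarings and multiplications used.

Computing 6^18 by squaring (build up from 6^1; each line after the first costs one multiplication):

6^1 = 6
6^2 = (6^1)^2 = 6^2 = 36
6^4 = (6^2)^2 = 36^2 = 1296
6^8 = (6^4)^2 = 1296^2 = 1679616
6^9 = 6 * 6^8 = 6 * 1679616 = 10077696
6^18 = (6^9)^2 = 10077696^2 = 101559956668416

Result: 101559956668416
Multiplications needed: 5 (5 lines after 6^1)

6^18 = 101559956668416. Using exponentiation by squaring, this requires 5 multiplications. The key idea: if the exponent is even, square the half-power; if odd, multiply by the base once.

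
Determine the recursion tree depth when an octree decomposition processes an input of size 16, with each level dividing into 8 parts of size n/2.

For divide and conquer with division factor 2:

Problem sizes at each level:
Level 0: 16
Level 1: 8
Level 2: 4
Level 3: 2
Level 4: 1

The root is level 0 and the size-1 base case is level 4 (the tree spans levels 0 through 4, i.e. 5 levels counting the root), so the depth is the number of divisions: log_2(16) = 4

The recursion tree depth is log_2(16) = 4. At each level, the problem size is divided by 2, so it takes 4 divisions to reduce to a base case of size 1. The algorithm makes 8 recursive calls at each level.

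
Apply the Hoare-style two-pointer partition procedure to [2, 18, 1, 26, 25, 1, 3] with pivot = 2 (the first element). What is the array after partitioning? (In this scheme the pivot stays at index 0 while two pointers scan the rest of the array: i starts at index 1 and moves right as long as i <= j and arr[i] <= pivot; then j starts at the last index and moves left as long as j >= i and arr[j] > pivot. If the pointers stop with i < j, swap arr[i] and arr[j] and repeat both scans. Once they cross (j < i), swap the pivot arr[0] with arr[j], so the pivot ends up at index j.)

Hoare-style two-pointer partition with pivot = 2:

Initial array: [2, 18, 1, 26, 25, 1, 3]

Pointers start at i = 1, j = 6.
i stops at index 1 (arr[1]=18 > 2), j stops at index 5 (arr[5]=1 <= 2): swap arr[1] and arr[5], array becomes [2, 1, 1, 26, 25, 18, 3]
i ends at 3, j ends at 2: the pointers have crossed (j < i), so scanning stops.

Swap pivot arr[0] with arr[2] to place pivot at position 2: [1, 1, 2, 26, 25, 18, 3]
Pivot position: 2

After partitioning with pivot 2, the array becomes [1, 1, 2, 26, 25, 18, 3]. The pivot is placed at index 2. All elements to the left of the pivot are <= 2, and all elements to the right are > 2.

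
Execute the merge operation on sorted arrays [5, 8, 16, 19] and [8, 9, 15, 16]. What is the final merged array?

Merging process:

Compare 5 vs 8: take 5 from left. Merged: [5]
Compare 8 vs 8: take 8 from left. Merged: [5, 8]
Compare 16 vs 8: take 8 from right. Merged: [5, 8, 8]
Compare 16 vs 9: take 9 from right. Merged: [5, 8, 8, 9]
Compare 16 vs 15: take 15 from right. Merged: [5, 8, 8, 9, 15]
Compare 16 vs 16: take 16 from left. Merged: [5, 8, 8, 9, 15, 16]
Compare 19 vs 16: take 16 from right. Merged: [5, 8, 8, 9, 15, 16, 16]
Append remaining from left: [19]. Merged: [5, 8, 8, 9, 15, 16, 16, 19]

Final merged array: [5, 8, 8, 9, 15, 16, 16, 19]
Total comparisons: 7

The merged array is [5, 8, 8, 9, 15, 16, 16, 19], requiring 7 comparisons. The merge step runs in O(n) time where n is the total number of elements.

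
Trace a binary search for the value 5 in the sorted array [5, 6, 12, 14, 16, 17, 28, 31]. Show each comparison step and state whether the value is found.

Binary search for 5 in [5, 6, 12, 14, 16, 17, 28, 31]:

lo=0, hi=7, mid=3, arr[mid]=14 -> 14 > 5, search left half
lo=0, hi=2, mid=1, arr[mid]=6 -> 6 > 5, search left half
lo=0, hi=0, mid=0, arr[mid]=5 -> Found target at index 0!

Binary search finds 5 at index 0 after 3 comparisons. The search repeatedly halves the search space by comparing with the middle element.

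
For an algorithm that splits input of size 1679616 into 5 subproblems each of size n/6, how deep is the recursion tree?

For divide and conquer with division factor 6:

Problem sizes at each level:
Level 0: 1679616
Level 1: 279936
Level 2: 46656
Level 3: 7776
Level 4: 1296
Level 5: 216
Level 6: 36
Level 7: 6
Level 8: 1

The root is level 0 and the size-1 base case is level 8 (the tree spans levels 0 through 8, i.e. 9 levels counting the root), so the depth is the number of divisions: log_6(1679616) = 8

The recursion tree depth is log_6(1679616) = 8. At each level, the problem size is divided by 6, so it takes 8 divisions to reduce to a base case of size 1. The algorithm makes 5 recursive calls at each level.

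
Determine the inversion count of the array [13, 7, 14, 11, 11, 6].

Finding inversions in [13, 7, 14, 11, 11, 6]:

(0, 1): arr[0]=13 > arr[1]=7
(0, 3): arr[0]=13 > arr[3]=11
(0, 4): arr[0]=13 > arr[4]=11
(0, 5): arr[0]=13 > arr[5]=6
(1, 5): arr[1]=7 > arr[5]=6
(2, 3): arr[2]=14 > arr[3]=11
(2, 4): arr[2]=14 > arr[4]=11
(2, 5): arr[2]=14 > arr[5]=6
(3, 5): arr[3]=11 > arr[5]=6
(4, 5): arr[4]=11 > arr[5]=6

Total inversions: 10

The array has 10 inversion(s): (0,1), (0,3), (0,4), (0,5), (1,5), (2,3), (2,4), (2,5), (3,5), (4,5). Each pair (i,j) satisfies i < j and arr[i] > arr[j].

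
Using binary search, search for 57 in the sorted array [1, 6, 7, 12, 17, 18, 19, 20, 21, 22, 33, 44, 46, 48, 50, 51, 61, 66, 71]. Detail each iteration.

Binary search for 57 in [1, 6, 7, 12, 17, 18, 19, 20, 21, 22, 33, 44, 46, 48, 50, 51, 61, 66, 71]:

lo=0, hi=18, mid=9, arr[mid]=22 -> 22 < 57, search right half
lo=10, hi=18, mid=14, arr[mid]=50 -> 50 < 57, search right half
lo=15, hi=18, mid=16, arr[mid]=61 -> 61 > 57, search left half
lo=15, hi=15, mid=15, arr[mid]=51 -> 51 < 57, search right half
lo=16 > hi=15, target 57 not found

Binary search determines that 57 is not in the array after 4 comparisons. The search space was exhausted without finding the target.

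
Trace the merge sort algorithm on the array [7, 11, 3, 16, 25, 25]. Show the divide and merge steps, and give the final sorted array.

Merge sort trace:

Split: [7, 11, 3, 16, 25, 25] -> [7, 11, 3] and [16, 25, 25]
  Split: [7, 11, 3] -> [7] and [11, 3]
    Split: [11, 3] -> [11] and [3]
    Merge: [11] + [3] -> [3, 11]
  Merge: [7] + [3, 11] -> [3, 7, 11]
  Split: [16, 25, 25] -> [16] and [25, 25]
    Split: [25, 25] -> [25] and [25]
    Merge: [25] + [25] -> [25, 25]
  Merge: [16] + [25, 25] -> [16, 25, 25]
Merge: [3, 7, 11] + [16, 25, 25] -> [3, 7, 11, 16, 25, 25]

Final sorted array: [3, 7, 11, 16, 25, 25]

The merge sort proceeds by recursively splitting the array and merging sorted halves.
After all merges, the sorted array is [3, 7, 11, 16, 25, 25].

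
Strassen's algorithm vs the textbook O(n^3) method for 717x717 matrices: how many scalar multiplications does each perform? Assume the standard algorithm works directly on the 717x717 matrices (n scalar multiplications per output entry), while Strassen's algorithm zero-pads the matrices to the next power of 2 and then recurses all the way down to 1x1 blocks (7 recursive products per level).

Matrix multiplication for 717x717 matrices:

Strassen's algorithm requires power-of-2 dimensions. Pad 717x717 to 1024x1024 (next power of 2).

Standard algorithm: 717^3 = 368601813 multiplications
Strassen's algorithm: 7^(log2(1024)) = 7^10 = 282475249 multiplications
Savings: 368601813 - 282475249 = 86126564 multiplications

Standard: 368601813 multiplications (717^3). Strassen: 282475249 multiplications (7^10, after padding to 1024x1024). Strassen reduces 8 recursive multiplications to 7 at each level.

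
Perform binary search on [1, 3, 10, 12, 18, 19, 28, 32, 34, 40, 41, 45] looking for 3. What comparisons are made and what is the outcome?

Binary search for 3 in [1, 3, 10, 12, 18, 19, 28, 32, 34, 40, 41, 45]:

lo=0, hi=11, mid=5, arr[mid]=19 -> 19 > 3, search left half
lo=0, hi=4, mid=2, arr[mid]=10 -> 10 > 3, search left half
lo=0, hi=1, mid=0, arr[mid]=1 -> 1 < 3, search right half
lo=1, hi=1, mid=1, arr[mid]=3 -> Found target at index 1!

Binary search finds 3 at index 1 after 4 comparisons. The search repeatedly halves the search space by comparing with the middle element.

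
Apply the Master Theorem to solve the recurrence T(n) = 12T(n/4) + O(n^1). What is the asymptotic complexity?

Master Theorem for T(n) = 12T(n/4) + O(n^1):

a = 12, b = 4, c = 1
log_b(a) = log_4(12) = 1.7925

Case 1: c = 1 < log_4(12) = 1.7925
T(n) = O(n^(log_4 12))

For T(n) = 12T(n/4) + O(n^1): log_4(12) = 1.7925. This is Case 1 of the Master Theorem (c < log_b(a), work dominated by leaves), giving O(n^(log_4 12)).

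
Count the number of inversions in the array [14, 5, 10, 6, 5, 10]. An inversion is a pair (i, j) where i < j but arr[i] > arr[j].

Finding inversions in [14, 5, 10, 6, 5, 10]:

(0, 1): arr[0]=14 > arr[1]=5
(0, 2): arr[0]=14 > arr[2]=10
(0, 3): arr[0]=14 > arr[3]=6
(0, 4): arr[0]=14 > arr[4]=5
(0, 5): arr[0]=14 > arr[5]=10
(2, 3): arr[2]=10 > arr[3]=6
(2, 4): arr[2]=10 > arr[4]=5
(3, 4): arr[3]=6 > arr[4]=5

Total inversions: 8

The array has 8 inversion(s): (0,1), (0,2), (0,3), (0,4), (0,5), (2,3), (2,4), (3,4). Each pair (i,j) satisfies i < j and arr[i] > arr[j].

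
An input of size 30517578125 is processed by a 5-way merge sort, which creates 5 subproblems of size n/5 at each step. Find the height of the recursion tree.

For divide and conquer with division factor 5:

Problem sizes at each level:
Level 0: 30517578125
Level 1: 6103515625
Level 2: 1220703125
Level 3: 244140625
Level 4: 48828125
Level 5: 9765625
Level 6: 1953125
Level 7: 390625
Level 8: 78125
Level 9: 15625
Level 10: 3125
Level 11: 625
Level 12: 125
Level 13: 25
Level 14: 5
Level 15: 1

The root is level 0 and the size-1 base case is level 15 (the tree spans levels 0 through 15, i.e. 16 levels counting the root), so the depth is the number of divisions: log_5(30517578125) = 15

The recursion tree depth is log_5(30517578125) = 15. At each level, the problem size is divided by 5, so it takes 15 divisions to reduce to a base case of size 1. The algorithm makes 5 recursive calls at each level.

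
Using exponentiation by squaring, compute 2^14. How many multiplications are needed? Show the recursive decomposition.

Computing 2^14 by squaring (build up from 2^1; each line after the first costs one multiplication):

2^1 = 2
2^2 = (2^1)^2 = 2^2 = 4
2^3 = 2 * 2^2 = 2 * 4 = 8
2^6 = (2^3)^2 = 8^2 = 64
2^7 = 2 * 2^6 = 2 * 64 = 128
2^14 = (2^7)^2 = 128^2 = 16384

Result: 16384
Multiplications needed: 5 (5 lines after 2^1)

2^14 = 16384. Using exponentiation by squaring, this requires 5 multiplications. The key idea: if the exponent is even, square the half-power; if odd, multiply by the base once.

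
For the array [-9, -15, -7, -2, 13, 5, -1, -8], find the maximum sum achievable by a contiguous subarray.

Using Kadane's algorithm on [-9, -15, -7, -2, 13, 5, -1, -8]:

Scanning through the array:
Position 1 (value -15): max_ending_here = -15, max_so_far = -9
Position 2 (value -7): max_ending_here = -7, max_so_far = -7
Position 3 (value -2): max_ending_here = -2, max_so_far = -2
Position 4 (value 13): max_ending_here = 13, max_so_far = 13
Position 5 (value 5): max_ending_here = 18, max_so_far = 18
Position 6 (value -1): max_ending_here = 17, max_so_far = 18
Position 7 (value -8): max_ending_here = 9, max_so_far = 18

Maximum subarray: [13, 5]
Maximum sum: 18

The maximum subarray is [13, 5] with sum 18. This subarray runs from index 4 to index 5.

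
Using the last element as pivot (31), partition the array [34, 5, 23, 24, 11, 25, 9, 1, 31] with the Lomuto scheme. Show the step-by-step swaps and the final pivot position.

Lomuto partition with pivot = 31:

Initial array: [34, 5, 23, 24, 11, 25, 9, 1, 31]

arr[0]=34 > 31: no swap
arr[1]=5 <= 31: swap with position 0, array becomes [5, 34, 23, 24, 11, 25, 9, 1, 31]
arr[2]=23 <= 31: swap with position 1, array becomes [5, 23, 34, 24, 11, 25, 9, 1, 31]
arr[3]=24 <= 31: swap with position 2, array becomes [5, 23, 24, 34, 11, 25, 9, 1, 31]
arr[4]=11 <= 31: swap with position 3, array becomes [5, 23, 24, 11, 34, 25, 9, 1, 31]
arr[5]=25 <= 31: swap with position 4, array becomes [5, 23, 24, 11, 25, 34, 9, 1, 31]
arr[6]=9 <= 31: swap with position 5, array becomes [5, 23, 24, 11, 25, 9, 34, 1, 31]
arr[7]=1 <= 31: swap with position 6, array becomes [5, 23, 24, 11, 25, 9, 1, 34, 31]

Place pivot at position 7: [5, 23, 24, 11, 25, 9, 1, 31, 34]
Pivot position: 7

After partitioning with pivot 31, the array becomes [5, 23, 24, 11, 25, 9, 1, 31, 34]. The pivot is placed at index 7. All elements to the left of the pivot are <= 31, and all elements to the right are > 31.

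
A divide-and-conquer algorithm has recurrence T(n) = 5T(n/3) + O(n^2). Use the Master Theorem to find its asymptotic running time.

Master Theorem for T(n) = 5T(n/3) + O(n^2):

a = 5, b = 3, c = 2
log_b(a) = log_3(5) = 1.4650

Case 3: c = 2 > log_3(5) = 1.4650
T(n) = O(n^2) = O(n^2)

For T(n) = 5T(n/3) + O(n^2): log_3(5) = 1.4650. This is Case 3 of the Master Theorem (c > log_b(a), work dominated by root), giving O(n^2).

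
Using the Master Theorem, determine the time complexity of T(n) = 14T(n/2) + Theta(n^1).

Master Theorem for T(n) = 14T(n/2) + O(n^1):

a = 14, b = 2, c = 1
log_b(a) = log_2(14) = 3.8074

Case 1: c = 1 < log_2(14) = 3.8074
T(n) = O(n^(log_2 14))

For T(n) = 14T(n/2) + O(n^1): log_2(14) = 3.8074. This is Case 1 of the Master Theorem (c < log_b(a), work dominated by leaves), giving O(n^(log_2 14)).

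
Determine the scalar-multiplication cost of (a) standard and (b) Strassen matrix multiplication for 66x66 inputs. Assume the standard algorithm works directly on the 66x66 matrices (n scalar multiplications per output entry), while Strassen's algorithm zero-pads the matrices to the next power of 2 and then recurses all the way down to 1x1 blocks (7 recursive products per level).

Matrix multiplication for 66x66 matrices:

Strassen's algorithm requires power-of-2 dimensions. Pad 66x66 to 128x128 (next power of 2).

Standard algorithm: 66^3 = 287496 multiplications
Strassen's algorithm: 7^(log2(128)) = 7^7 = 823543 multiplications
Difference: 287496 - 823543 = -536047 (Strassen uses MORE here due to padding overhead — for small or just-over-power-of-2 n, padding can outweigh the per-level savings)

Standard: 287496 multiplications (66^3). Strassen: 823543 multiplications (7^7, after padding to 128x128). Strassen reduces 8 recursive multiplications to 7 at each level.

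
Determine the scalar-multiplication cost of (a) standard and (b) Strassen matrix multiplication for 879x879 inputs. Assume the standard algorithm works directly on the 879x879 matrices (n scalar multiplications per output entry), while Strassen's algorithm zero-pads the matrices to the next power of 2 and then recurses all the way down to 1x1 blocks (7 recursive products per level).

Matrix multiplication for 879x879 matrices:

Strassen's algorithm requires power-of-2 dimensions. Pad 879x879 to 1024x1024 (next power of 2).

Standard algorithm: 879^3 = 679151439 multiplications
Strassen's algorithm: 7^(log2(1024)) = 7^10 = 282475249 multiplications
Savings: 679151439 - 282475249 = 396676190 multiplications

Standard: 679151439 multiplications (879^3). Strassen: 282475249 multiplications (7^10, after padding to 1024x1024). Strassen reduces 8 recursive multiplications to 7 at each level.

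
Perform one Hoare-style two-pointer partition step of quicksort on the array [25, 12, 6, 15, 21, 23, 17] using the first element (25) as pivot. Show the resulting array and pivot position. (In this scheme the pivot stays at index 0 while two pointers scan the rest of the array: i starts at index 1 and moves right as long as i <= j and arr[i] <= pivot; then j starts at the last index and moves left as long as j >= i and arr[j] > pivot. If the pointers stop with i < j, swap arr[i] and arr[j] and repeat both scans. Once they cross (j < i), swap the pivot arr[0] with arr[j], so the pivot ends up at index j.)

Hoare-style two-pointer partition with pivot = 25:

Initial array: [25, 12, 6, 15, 21, 23, 17]

Pointers start at i = 1, j = 6.
i ends at 7, j ends at 6: the pointers have crossed (j < i), so scanning stops.

Swap pivot arr[0] with arr[6] to place pivot at position 6: [17, 12, 6, 15, 21, 23, 25]
Pivot position: 6

After partitioning with pivot 25, the array becomes [17, 12, 6, 15, 21, 23, 25]. The pivot is placed at index 6. All elements to the left of the pivot are <= 25, and all elements to the right are > 25.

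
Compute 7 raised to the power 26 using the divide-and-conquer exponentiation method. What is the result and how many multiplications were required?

Computing 7^26 by squaring (build up from 7^1; each line after the first costs one multiplication):

7^1 = 7
7^2 = (7^1)^2 = 7^2 = 49
7^3 = 7 * 7^2 = 7 * 49 = 343
7^6 = (7^3)^2 = 343^2 = 117649
7^12 = (7^6)^2 = 117649^2 = 13841287201
7^13 = 7 * 7^12 = 7 * 13841287201 = 96889010407
7^26 = (7^13)^2 = 96889010407^2 = 9387480337647754305649

Result: 9387480337647754305649
Multiplications needed: 6 (6 lines after 7^1)

7^26 = 9387480337647754305649. Using exponentiation by squaring, this requires 6 multiplications. The key idea: if the exponent is even, square the half-power; if odd, multiply by the base once.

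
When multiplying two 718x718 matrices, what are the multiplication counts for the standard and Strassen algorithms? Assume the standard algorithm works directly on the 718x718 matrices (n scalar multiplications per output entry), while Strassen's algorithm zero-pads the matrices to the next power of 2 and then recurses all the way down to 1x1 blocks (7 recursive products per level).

Matrix multiplication for 718x718 matrices:

Strassen's algorithm requires power-of-2 dimensions. Pad 718x718 to 1024x1024 (next power of 2).

Standard algorithm: 718^3 = 370146232 multiplications
Strassen's algorithm: 7^(log2(1024)) = 7^10 = 282475249 multiplications
Savings: 370146232 - 282475249 = 87670983 multiplications

Standard: 370146232 multiplications (718^3). Strassen: 282475249 multiplications (7^10, after padding to 1024x1024). Strassen reduces 8 recursive multiplications to 7 at each level.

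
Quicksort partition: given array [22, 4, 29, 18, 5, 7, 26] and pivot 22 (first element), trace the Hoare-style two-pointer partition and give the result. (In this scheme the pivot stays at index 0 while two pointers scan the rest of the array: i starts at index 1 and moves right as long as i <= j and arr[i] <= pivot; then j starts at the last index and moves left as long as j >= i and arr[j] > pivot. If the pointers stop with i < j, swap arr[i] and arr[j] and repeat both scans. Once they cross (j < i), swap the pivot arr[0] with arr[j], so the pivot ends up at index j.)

Hoare-style two-pointer partition with pivot = 22:

Initial array: [22, 4, 29, 18, 5, 7, 26]

Pointers start at i = 1, j = 6.
i stops at index 2 (arr[2]=29 > 22), j stops at index 5 (arr[5]=7 <= 22): swap arr[2] and arr[5], array becomes [22, 4, 7, 18, 5, 29, 26]
i ends at 5, j ends at 4: the pointers have crossed (j < i), so scanning stops.

Swap pivot arr[0] with arr[4] to place pivot at position 4: [5, 4, 7, 18, 22, 29, 26]
Pivot position: 4

After partitioning with pivot 22, the array becomes [5, 4, 7, 18, 22, 29, 26]. The pivot is placed at index 4. All elements to the left of the pivot are <= 22, and all elements to the right are > 22.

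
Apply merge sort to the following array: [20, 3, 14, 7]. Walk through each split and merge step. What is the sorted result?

Merge sort trace:

Split: [20, 3, 14, 7] -> [20, 3] and [14, 7]
  Split: [20, 3] -> [20] and [3]
  Merge: [20] + [3] -> [3, 20]
  Split: [14, 7] -> [14] and [7]
  Merge: [14] + [7] -> [7, 14]
Merge: [3, 20] + [7, 14] -> [3, 7, 14, 20]

Final sorted array: [3, 7, 14, 20]

The merge sort proceeds by recursively splitting the array and merging sorted halves.
After all merges, the sorted array is [3, 7, 14, 20].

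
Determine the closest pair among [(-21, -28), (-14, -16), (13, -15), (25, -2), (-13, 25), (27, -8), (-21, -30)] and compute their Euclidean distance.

Computing all pairwise distances among 7 points:

d((-21, -28), (-14, -16)) = 13.8924
d((-21, -28), (13, -15)) = 36.4005
d((-21, -28), (25, -2)) = 52.8394
d((-21, -28), (-13, 25)) = 53.6004
d((-21, -28), (27, -8)) = 52.0
d((-21, -28), (-21, -30)) = 2.0 <-- minimum
d((-14, -16), (13, -15)) = 27.0185
d((-14, -16), (25, -2)) = 41.4367
d((-14, -16), (-13, 25)) = 41.0122
d((-14, -16), (27, -8)) = 41.7732
d((-14, -16), (-21, -30)) = 15.6525
d((13, -15), (25, -2)) = 17.6918
d((13, -15), (-13, 25)) = 47.7074
d((13, -15), (27, -8)) = 15.6525
d((13, -15), (-21, -30)) = 37.1618
d((25, -2), (-13, 25)) = 46.6154
d((25, -2), (27, -8)) = 6.3246
d((25, -2), (-21, -30)) = 53.8516
d((-13, 25), (27, -8)) = 51.8556
d((-13, 25), (-21, -30)) = 55.5788
d((27, -8), (-21, -30)) = 52.8015

Closest pair: (-21, -28) and (-21, -30) with distance 2.0

The closest pair is (-21, -28) and (-21, -30) with Euclidean distance 2.0. For 7 points, brute-force pairwise comparison is shown above. For large n, the divide-and-conquer algorithm (sort by x, recurse on halves, check the dividing strip) achieves O(n log n).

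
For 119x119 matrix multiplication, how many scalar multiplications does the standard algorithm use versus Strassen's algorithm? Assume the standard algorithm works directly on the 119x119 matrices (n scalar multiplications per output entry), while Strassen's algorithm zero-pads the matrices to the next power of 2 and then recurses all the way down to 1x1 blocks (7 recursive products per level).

Matrix multiplication for 119x119 matrices:

Strassen's algorithm requires power-of-2 dimensions. Pad 119x119 to 128x128 (next power of 2).

Standard algorithm: 119^3 = 1685159 multiplications
Strassen's algorithm: 7^(log2(128)) = 7^7 = 823543 multiplications
Savings: 1685159 - 823543 = 861616 multiplications

Standard: 1685159 multiplications (119^3). Strassen: 823543 multiplications (7^7, after padding to 128x128). Strassen reduces 8 recursive multiplications to 7 at each level.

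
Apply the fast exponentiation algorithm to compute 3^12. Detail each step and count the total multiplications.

Computing 3^12 by squaring (build up from 3^1; each line after the first costs one multiplication):

3^1 = 3
3^2 = (3^1)^2 = 3^2 = 9
3^3 = 3 * 3^2 = 3 * 9 = 27
3^6 = (3^3)^2 = 27^2 = 729
3^12 = (3^6)^2 = 729^2 = 531441

Result: 531441
Multiplications needed: 4 (4 lines after 3^1)

3^12 = 531441. Using exponentiation by squaring, this requires 4 multiplications. The key idea: if the exponent is even, square the half-power; if odd, multiply by the base once.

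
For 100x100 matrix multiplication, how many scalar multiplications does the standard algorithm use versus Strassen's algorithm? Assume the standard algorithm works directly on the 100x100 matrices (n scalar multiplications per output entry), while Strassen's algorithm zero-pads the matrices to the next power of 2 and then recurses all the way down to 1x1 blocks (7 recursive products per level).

Matrix multiplication for 100x100 matrices:

Strassen's algorithm requires power-of-2 dimensions. Pad 100x100 to 128x128 (next power of 2).

Standard algorithm: 100^3 = 1000000 multiplications
Strassen's algorithm: 7^(log2(128)) = 7^7 = 823543 multiplications
Savings: 1000000 - 823543 = 176457 multiplications

Standard: 1000000 multiplications (100^3). Strassen: 823543 multiplications (7^7, after padding to 128x128). Strassen reduces 8 recursive multiplications to 7 at each level.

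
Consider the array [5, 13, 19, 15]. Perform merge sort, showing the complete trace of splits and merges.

Merge sort trace:

Split: [5, 13, 19, 15] -> [5, 13] and [19, 15]
  Split: [5, 13] -> [5] and [13]
  Merge: [5] + [13] -> [5, 13]
  Split: [19, 15] -> [19] and [15]
  Merge: [19] + [15] -> [15, 19]
Merge: [5, 13] + [15, 19] -> [5, 13, 15, 19]

Final sorted array: [5, 13, 15, 19]

The merge sort proceeds by recursively splitting the array and merging sorted halves.
After all merges, the sorted array is [5, 13, 15, 19].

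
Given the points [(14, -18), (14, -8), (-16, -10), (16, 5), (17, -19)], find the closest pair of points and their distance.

Computing all pairwise distances among 5 points:

d((14, -18), (14, -8)) = 10.0
d((14, -18), (-16, -10)) = 31.0483
d((14, -18), (16, 5)) = 23.0868
d((14, -18), (17, -19)) = 3.1623 <-- minimum
d((14, -8), (-16, -10)) = 30.0666
d((14, -8), (16, 5)) = 13.1529
d((14, -8), (17, -19)) = 11.4018
d((-16, -10), (16, 5)) = 35.3412
d((-16, -10), (17, -19)) = 34.2053
d((16, 5), (17, -19)) = 24.0208

Closest pair: (14, -18) and (17, -19) with distance 3.1623

The closest pair is (14, -18) and (17, -19) with Euclidean distance 3.1623. For 5 points, brute-force pairwise comparison is shown above. For large n, the divide-and-conquer algorithm (sort by x, recurse on halves, check the dividing strip) achieves O(n log n).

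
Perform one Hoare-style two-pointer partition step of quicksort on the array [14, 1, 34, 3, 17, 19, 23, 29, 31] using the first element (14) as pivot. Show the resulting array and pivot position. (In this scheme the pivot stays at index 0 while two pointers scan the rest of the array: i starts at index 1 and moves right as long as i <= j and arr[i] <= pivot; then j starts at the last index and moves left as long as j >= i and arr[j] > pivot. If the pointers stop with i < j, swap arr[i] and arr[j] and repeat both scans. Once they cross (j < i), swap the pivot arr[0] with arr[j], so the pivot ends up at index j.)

Hoare-style two-pointer partition with pivot = 14:

Initial array: [14, 1, 34, 3, 17, 19, 23, 29, 31]

Pointers start at i = 1, j = 8.
i stops at index 2 (arr[2]=34 > 14), j stops at index 3 (arr[3]=3 <= 14): swap arr[2] and arr[3], array becomes [14, 1, 3, 34, 17, 19, 23, 29, 31]
i ends at 3, j ends at 2: the pointers have crossed (j < i), so scanning stops.

Swap pivot arr[0] with arr[2] to place pivot at position 2: [3, 1, 14, 34, 17, 19, 23, 29, 31]
Pivot position: 2

After partitioning with pivot 14, the array becomes [3, 1, 14, 34, 17, 19, 23, 29, 31]. The pivot is placed at index 2. All elements to the left of the pivot are <= 14, and all elements to the right are > 14.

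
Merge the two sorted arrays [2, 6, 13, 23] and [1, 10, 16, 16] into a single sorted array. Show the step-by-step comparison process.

Merging process:

Compare 2 vs 1: take 1 from right. Merged: [1]
Compare 2 vs 10: take 2 from left. Merged: [1, 2]
Compare 6 vs 10: take 6 from left. Merged: [1, 2, 6]
Compare 13 vs 10: take 10 from right. Merged: [1, 2, 6, 10]
Compare 13 vs 16: take 13 from left. Merged: [1, 2, 6, 10, 13]
Compare 23 vs 16: take 16 from right. Merged: [1, 2, 6, 10, 13, 16]
Compare 23 vs 16: take 16 from right. Merged: [1, 2, 6, 10, 13, 16, 16]
Append remaining from left: [23]. Merged: [1, 2, 6, 10, 13, 16, 16, 23]

Final merged array: [1, 2, 6, 10, 13, 16, 16, 23]
Total comparisons: 7

The merged array is [1, 2, 6, 10, 13, 16, 16, 23], requiring 7 comparisons. The merge step runs in O(n) time where n is the total number of elements.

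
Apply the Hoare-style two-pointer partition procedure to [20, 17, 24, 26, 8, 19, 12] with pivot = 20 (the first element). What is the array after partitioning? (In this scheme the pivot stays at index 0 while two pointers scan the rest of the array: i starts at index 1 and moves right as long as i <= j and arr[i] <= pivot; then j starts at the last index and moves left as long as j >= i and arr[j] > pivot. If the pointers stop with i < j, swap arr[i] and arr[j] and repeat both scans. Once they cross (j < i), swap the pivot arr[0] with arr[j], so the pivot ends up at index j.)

Hoare-style two-pointer partition with pivot = 20:

Initial array: [20, 17, 24, 26, 8, 19, 12]

Pointers start at i = 1, j = 6.
i stops at index 2 (arr[2]=24 > 20), j stops at index 6 (arr[6]=12 <= 20): swap arr[2] and arr[6], array becomes [20, 17, 12, 26, 8, 19, 24]
i stops at index 3 (arr[3]=26 > 20), j stops at index 5 (arr[5]=19 <= 20): swap arr[3] and arr[5], array becomes [20, 17, 12, 19, 8, 26, 24]
i ends at 5, j ends at 4: the pointers have crossed (j < i), so scanning stops.

Swap pivot arr[0] with arr[4] to place pivot at position 4: [8, 17, 12, 19, 20, 26, 24]
Pivot position: 4

After partitioning with pivot 20, the array becomes [8, 17, 12, 19, 20, 26, 24]. The pivot is placed at index 4. All elements to the left of the pivot are <= 20, and all elements to the right are > 20.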